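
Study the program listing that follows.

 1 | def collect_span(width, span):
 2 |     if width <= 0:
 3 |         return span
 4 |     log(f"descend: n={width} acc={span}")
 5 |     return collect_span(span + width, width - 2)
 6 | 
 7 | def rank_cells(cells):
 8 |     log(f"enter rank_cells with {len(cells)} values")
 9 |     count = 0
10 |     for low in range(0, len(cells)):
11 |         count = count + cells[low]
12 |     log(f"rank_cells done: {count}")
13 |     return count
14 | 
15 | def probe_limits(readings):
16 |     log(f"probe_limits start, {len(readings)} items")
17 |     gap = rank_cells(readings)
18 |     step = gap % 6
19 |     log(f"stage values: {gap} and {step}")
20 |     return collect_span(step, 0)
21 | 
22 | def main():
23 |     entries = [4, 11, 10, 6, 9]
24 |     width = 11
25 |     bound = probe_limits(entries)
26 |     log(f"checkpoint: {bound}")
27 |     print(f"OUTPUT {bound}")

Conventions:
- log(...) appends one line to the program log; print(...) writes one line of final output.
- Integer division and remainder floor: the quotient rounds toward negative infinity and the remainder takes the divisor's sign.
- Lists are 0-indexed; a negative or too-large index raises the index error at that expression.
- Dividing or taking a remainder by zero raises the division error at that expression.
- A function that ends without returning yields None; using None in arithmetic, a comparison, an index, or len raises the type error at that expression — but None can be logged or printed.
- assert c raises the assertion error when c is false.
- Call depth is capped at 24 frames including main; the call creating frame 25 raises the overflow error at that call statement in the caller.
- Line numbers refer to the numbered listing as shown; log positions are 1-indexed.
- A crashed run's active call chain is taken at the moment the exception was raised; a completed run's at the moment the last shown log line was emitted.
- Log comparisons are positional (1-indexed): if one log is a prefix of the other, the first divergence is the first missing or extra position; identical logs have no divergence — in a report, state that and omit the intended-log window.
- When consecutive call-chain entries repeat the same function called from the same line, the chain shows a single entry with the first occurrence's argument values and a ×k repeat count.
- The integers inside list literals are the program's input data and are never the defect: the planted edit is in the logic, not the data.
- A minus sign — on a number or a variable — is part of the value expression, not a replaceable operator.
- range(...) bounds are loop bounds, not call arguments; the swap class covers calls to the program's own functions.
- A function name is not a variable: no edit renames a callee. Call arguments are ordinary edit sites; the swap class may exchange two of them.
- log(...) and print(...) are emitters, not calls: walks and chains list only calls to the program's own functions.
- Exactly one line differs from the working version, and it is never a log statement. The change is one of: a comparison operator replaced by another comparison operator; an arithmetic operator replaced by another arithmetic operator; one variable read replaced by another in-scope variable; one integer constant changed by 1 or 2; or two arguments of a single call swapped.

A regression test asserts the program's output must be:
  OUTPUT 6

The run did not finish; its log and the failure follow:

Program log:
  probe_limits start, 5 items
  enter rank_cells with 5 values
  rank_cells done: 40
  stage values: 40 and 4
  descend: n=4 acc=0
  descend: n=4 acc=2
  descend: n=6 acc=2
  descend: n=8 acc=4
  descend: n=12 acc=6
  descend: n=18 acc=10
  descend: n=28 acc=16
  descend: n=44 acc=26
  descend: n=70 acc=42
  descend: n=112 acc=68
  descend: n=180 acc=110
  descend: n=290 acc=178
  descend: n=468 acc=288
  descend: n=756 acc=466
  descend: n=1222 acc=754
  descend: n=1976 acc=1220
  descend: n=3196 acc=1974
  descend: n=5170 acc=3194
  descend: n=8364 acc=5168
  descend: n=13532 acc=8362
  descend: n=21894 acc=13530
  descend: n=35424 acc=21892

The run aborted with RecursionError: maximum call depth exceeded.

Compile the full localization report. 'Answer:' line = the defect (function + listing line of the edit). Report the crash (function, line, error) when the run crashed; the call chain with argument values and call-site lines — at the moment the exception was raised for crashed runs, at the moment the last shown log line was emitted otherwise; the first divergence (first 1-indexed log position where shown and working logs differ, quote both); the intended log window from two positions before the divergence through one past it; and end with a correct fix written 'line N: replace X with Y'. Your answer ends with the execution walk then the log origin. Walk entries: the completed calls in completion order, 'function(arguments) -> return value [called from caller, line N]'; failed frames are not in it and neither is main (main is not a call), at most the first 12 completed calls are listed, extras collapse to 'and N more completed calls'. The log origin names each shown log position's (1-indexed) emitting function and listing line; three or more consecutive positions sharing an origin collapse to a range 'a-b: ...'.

Answer: the defect is in collect_span at line 5.
Core observation: Log line 6 is where behavior first shows: 'descend: n=4 acc=2' appears instead of 'descend: n=2 acc=4'.
Crash: collect_span, line 5, RecursionError.
Call chain: main -> probe_limits([4, 11, 10, 6, 9]) (called at line 25) -> collect_span(4, 0) (called at line 20) -> collect_span(4, 2) (called at line 5) ×21.
First divergence: at position 6 the run shows 'descend: n=4 acc=2' where the working version logs 'descend: n=2 acc=4'.
Intended log window:
  4: stage values: 40 and 4
  5: descend: n=4 acc=0
  6: descend: n=2 acc=4
  7: checkpoint: 6
Execution walk:
  rank_cells([4, 11, 10, 6, 9]) -> 40  [called from probe_limits, line 17]
Log origin:
  1 — probe_limits, line 16
  2 — rank_cells, line 8
  3 — rank_cells, line 12
  4 — probe_limits, line 19
  5-26 — collect_span, line 4
A correct fix: line 5: replace `collect_span(span + width, width - 2)` with `collect_span(width - 2, span + width)`.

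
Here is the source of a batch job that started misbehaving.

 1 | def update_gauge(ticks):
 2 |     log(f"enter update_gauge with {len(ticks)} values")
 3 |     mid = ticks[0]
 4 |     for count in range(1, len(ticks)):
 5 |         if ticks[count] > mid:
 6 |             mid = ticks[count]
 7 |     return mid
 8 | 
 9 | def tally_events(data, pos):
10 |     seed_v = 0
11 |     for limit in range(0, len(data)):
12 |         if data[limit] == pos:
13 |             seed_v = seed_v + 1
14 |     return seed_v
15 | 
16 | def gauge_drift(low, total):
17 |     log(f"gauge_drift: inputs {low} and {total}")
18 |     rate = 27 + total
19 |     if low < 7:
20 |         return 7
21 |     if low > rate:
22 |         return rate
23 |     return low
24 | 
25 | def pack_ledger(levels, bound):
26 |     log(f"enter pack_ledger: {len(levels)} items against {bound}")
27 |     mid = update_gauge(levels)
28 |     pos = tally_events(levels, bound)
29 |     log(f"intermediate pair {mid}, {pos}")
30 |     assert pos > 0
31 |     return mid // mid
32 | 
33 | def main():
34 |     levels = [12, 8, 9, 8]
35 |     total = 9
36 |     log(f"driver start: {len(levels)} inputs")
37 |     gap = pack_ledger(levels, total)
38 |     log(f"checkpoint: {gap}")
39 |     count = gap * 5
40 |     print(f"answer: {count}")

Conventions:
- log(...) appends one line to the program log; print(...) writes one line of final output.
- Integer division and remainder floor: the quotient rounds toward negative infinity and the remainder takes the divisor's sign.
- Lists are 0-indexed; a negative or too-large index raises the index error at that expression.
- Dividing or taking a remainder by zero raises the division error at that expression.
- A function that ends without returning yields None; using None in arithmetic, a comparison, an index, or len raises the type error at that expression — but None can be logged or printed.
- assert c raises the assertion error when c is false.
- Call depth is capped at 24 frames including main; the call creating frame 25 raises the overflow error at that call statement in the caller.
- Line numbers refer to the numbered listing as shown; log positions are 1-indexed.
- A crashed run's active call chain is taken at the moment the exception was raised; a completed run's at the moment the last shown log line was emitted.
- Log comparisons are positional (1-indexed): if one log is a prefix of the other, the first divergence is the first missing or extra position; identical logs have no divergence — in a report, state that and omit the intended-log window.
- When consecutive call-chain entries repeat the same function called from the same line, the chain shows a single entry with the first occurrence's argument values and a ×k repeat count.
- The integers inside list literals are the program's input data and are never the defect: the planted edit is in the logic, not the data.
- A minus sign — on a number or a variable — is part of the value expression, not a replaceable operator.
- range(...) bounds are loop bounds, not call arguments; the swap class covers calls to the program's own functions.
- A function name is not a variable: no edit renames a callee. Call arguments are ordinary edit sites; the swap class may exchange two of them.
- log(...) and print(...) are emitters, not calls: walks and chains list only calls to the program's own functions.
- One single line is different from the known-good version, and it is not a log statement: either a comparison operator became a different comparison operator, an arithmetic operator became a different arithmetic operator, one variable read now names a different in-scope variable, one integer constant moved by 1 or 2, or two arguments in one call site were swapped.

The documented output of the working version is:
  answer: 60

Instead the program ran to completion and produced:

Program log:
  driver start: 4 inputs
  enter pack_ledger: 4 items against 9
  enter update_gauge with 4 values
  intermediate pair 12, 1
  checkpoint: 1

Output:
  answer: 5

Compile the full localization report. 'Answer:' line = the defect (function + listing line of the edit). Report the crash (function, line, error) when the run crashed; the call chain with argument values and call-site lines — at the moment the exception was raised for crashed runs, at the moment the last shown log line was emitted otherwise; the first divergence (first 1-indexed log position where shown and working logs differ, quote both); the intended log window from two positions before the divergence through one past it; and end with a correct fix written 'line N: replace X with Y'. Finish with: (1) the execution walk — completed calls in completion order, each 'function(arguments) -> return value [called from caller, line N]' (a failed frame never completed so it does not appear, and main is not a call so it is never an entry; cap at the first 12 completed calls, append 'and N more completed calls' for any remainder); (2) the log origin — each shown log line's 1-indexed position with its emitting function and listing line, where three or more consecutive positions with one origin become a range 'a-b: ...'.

Answer: the defect is in pack_ledger at line 31.
Key observation: Position 5 is the first bad log line: 'checkpoint: 1' should read 'checkpoint: 12'.
Call chain: main.
First divergence: position 5 — the shown line 'checkpoint: 1' should read 'checkpoint: 12'.
Intended log window:
  3: enter update_gauge with 4 values
  4: intermediate pair 12, 1
  5: checkpoint: 12
Execution walk:
  update_gauge([12, 8, 9, 8]) -> 12  [called from pack_ledger, line 27]
  tally_events([12, 8, 9, 8], 9) -> 1  [called from pack_ledger, line 28]
  pack_ledger([12, 8, 9, 8], 9) -> 1  [called from main, line 37]
Log line origins:
  1 — main, line 36
  2 — pack_ledger, line 26
  3 — update_gauge, line 2
  4 — pack_ledger, line 29
  5 — main, line 38
A correct fix: line 31: replace `mid // mid` with `mid // pos`.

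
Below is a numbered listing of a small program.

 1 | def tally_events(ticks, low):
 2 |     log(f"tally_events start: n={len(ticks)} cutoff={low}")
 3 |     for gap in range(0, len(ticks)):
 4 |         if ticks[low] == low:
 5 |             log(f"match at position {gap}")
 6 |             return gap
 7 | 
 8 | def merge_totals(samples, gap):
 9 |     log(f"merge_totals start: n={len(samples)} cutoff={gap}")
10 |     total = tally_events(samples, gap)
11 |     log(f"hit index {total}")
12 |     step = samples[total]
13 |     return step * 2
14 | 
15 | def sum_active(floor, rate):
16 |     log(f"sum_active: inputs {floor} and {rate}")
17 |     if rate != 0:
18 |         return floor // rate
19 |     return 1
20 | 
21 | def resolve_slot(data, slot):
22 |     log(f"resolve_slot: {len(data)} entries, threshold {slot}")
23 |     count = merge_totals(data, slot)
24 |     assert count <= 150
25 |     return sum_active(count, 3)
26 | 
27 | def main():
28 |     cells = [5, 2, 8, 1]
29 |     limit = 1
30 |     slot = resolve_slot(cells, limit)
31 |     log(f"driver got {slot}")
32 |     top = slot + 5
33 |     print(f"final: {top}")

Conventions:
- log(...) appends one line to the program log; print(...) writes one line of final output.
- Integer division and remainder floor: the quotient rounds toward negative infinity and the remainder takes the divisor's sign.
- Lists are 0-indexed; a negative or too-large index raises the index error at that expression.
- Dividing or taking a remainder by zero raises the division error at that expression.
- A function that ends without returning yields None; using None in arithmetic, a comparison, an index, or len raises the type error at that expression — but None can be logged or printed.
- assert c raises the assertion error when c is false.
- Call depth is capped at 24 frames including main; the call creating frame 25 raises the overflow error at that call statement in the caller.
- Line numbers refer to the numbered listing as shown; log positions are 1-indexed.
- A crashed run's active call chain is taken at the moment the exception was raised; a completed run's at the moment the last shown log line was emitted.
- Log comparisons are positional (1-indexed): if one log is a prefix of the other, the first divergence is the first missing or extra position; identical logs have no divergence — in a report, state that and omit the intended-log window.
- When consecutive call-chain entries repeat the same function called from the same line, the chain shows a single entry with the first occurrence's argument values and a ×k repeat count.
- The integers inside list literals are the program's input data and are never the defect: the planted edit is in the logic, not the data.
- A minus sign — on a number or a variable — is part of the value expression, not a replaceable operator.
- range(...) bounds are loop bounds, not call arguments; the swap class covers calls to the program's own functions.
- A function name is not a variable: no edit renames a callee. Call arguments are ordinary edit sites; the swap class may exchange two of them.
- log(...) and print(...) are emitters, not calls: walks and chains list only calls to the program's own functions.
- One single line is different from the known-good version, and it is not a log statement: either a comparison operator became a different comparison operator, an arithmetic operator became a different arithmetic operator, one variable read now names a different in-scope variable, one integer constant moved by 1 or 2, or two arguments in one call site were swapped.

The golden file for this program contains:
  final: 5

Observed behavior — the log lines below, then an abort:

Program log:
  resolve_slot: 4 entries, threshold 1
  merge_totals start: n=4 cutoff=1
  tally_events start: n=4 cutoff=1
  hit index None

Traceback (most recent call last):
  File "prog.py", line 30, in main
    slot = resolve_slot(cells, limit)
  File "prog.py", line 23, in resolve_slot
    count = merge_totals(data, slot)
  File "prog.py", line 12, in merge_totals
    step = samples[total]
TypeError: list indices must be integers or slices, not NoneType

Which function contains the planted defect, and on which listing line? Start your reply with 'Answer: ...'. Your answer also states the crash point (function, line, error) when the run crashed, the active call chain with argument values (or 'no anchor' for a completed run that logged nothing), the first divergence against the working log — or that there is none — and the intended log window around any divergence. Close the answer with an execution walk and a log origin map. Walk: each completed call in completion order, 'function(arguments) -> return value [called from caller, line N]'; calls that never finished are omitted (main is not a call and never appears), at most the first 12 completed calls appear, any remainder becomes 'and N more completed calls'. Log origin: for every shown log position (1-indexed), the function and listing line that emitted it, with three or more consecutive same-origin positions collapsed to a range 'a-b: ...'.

Answer: the defect is in tally_events at line 4.
Core observation: The log first diverges at position 4: the faulty run prints 'hit index None' where the working version prints 'match at position 3'.
Crash: merge_totals, line 12, TypeError.
Call chain: main -> resolve_slot([5, 2, 8, 1], 1) (called at line 30) -> merge_totals([5, 2, 8, 1], 1) (called at line 23).
First divergence: position 4; shown 'hit index None' vs intended 'match at position 3'.
Intended log window:
  2: merge_totals start: n=4 cutoff=1
  3: tally_events start: n=4 cutoff=1
  4: match at position 3
  5: hit index 3
Execution walk:
  tally_events([5, 2, 8, 1], 1) -> None  [called from merge_totals, line 10]
Log line origins:
  1 — resolve_slot, line 22
  2 — merge_totals, line 9
  3 — tally_events, line 2
  4 — merge_totals, line 11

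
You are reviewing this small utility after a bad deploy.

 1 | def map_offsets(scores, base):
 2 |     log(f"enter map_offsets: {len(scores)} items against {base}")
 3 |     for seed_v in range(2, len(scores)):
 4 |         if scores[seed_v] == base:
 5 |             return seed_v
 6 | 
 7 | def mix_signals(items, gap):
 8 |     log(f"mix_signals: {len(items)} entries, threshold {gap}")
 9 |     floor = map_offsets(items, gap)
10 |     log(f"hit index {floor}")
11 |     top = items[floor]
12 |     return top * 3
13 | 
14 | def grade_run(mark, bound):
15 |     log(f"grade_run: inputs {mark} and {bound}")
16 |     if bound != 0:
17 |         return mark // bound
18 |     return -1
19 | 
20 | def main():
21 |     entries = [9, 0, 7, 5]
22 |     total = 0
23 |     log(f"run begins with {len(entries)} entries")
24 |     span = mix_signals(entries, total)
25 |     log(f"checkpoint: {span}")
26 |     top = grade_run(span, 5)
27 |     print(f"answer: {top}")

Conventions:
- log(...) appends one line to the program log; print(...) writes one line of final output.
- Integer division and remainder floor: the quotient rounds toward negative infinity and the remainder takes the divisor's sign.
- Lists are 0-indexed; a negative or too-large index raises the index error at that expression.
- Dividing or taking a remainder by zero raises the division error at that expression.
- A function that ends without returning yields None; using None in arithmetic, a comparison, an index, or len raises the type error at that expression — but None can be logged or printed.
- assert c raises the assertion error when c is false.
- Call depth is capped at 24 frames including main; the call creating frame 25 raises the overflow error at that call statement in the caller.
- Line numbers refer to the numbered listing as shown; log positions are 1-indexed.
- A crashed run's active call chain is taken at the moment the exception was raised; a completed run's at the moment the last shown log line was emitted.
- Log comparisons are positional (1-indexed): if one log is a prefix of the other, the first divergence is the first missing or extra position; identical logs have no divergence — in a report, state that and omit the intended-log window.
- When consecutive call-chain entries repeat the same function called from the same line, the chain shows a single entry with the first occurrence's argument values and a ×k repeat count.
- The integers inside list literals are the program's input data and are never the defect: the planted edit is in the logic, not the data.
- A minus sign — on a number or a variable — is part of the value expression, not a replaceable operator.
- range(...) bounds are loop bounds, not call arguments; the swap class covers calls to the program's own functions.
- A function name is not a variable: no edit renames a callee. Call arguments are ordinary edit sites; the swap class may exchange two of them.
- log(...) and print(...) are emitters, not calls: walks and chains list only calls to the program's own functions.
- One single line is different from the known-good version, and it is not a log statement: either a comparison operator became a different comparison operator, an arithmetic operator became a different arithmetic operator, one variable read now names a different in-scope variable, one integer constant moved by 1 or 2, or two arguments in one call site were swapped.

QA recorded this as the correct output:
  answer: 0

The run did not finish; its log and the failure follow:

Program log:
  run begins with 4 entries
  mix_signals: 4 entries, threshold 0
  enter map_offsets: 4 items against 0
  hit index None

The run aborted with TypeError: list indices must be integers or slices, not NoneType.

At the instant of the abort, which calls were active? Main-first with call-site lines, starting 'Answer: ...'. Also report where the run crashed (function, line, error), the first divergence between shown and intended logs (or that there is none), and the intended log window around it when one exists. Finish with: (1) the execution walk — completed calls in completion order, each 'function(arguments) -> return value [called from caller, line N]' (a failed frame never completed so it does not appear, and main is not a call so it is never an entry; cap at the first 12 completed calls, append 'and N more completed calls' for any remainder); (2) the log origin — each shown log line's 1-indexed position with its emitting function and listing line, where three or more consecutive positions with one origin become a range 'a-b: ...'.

Answer: main -> mix_signals (called at line 24).
Core observation: Log line 4 is where behavior first shows: 'hit index None' appears instead of 'hit index 1'.
Crash: mix_signals, line 11, TypeError.
First divergence: at position 4 the run shows 'hit index None' where the working version logs 'hit index 1'.
Intended log window:
  2: mix_signals: 4 entries, threshold 0
  3: enter map_offsets: 4 items against 0
  4: hit index 1
  5: checkpoint: 0
Execution walk:
  map_offsets([9, 0, 7, 5], 0) -> None  [called from mix_signals, line 9]
Origin of each log line:
  1: emitted by main (line 23)
  2: emitted by mix_signals (line 8)
  3: emitted by map_offsets (line 2)
  4: emitted by mix_signals (line 10)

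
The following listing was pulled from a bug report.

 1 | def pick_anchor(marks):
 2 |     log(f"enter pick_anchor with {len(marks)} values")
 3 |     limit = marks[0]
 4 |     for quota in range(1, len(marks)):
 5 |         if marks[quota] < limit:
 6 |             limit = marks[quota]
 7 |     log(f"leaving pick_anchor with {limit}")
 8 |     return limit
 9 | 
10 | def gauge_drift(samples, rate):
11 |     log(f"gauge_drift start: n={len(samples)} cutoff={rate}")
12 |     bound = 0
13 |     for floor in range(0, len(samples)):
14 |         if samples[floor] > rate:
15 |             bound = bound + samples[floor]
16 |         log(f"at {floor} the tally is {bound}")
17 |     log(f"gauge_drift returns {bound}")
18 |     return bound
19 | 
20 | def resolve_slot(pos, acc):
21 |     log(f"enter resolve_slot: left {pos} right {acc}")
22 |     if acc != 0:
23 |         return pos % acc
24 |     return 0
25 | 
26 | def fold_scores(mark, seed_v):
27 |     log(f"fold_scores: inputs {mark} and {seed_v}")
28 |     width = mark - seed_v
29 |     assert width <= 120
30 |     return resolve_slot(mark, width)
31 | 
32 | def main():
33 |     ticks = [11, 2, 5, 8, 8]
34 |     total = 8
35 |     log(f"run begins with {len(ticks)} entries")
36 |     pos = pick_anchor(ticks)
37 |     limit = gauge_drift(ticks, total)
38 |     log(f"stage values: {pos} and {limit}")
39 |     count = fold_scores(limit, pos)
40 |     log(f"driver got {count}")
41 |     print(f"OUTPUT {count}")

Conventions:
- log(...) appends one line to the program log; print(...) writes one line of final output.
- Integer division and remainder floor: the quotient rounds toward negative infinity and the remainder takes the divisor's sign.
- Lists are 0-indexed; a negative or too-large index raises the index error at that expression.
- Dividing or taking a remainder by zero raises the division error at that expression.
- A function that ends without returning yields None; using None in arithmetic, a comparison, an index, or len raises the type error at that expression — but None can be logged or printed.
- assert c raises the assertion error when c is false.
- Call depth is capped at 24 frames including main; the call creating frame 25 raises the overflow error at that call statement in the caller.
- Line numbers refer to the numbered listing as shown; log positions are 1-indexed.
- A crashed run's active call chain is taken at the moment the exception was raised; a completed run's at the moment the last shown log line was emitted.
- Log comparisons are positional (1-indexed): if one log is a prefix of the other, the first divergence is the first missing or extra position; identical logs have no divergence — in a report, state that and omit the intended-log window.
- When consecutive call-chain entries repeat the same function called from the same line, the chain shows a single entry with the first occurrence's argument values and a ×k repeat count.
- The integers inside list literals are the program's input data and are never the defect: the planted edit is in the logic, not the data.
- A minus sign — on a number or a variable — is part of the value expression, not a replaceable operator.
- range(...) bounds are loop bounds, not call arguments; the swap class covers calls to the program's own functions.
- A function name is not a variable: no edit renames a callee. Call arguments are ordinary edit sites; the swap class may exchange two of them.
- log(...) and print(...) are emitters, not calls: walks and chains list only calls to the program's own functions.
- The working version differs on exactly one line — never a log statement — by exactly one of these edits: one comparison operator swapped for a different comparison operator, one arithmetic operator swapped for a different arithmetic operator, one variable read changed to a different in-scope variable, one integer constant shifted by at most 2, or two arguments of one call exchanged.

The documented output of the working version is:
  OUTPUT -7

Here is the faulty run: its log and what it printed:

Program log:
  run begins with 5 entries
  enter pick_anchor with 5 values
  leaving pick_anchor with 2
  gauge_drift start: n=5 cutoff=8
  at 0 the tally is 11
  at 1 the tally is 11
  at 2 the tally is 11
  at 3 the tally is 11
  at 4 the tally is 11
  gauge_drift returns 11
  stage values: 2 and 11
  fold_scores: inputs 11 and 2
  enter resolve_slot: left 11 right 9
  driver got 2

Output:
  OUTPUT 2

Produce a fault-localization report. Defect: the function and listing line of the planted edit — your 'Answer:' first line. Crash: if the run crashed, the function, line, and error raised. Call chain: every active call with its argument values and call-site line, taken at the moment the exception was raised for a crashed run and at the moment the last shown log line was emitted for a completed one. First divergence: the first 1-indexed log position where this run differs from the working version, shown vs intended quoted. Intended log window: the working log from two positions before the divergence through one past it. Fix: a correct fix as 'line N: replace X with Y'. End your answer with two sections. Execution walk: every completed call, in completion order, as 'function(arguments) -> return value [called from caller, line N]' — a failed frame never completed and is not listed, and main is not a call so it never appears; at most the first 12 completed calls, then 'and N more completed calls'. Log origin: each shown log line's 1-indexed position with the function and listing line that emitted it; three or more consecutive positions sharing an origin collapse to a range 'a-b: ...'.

Answer: the defect is in main at line 39.
Core observation: Log line 12 is where behavior first shows: 'fold_scores: inputs 11 and 2' appears instead of 'fold_scores: inputs 2 and 11'.
Call chain: main.
First divergence: at position 12 the run shows 'fold_scores: inputs 11 and 2' where the working version logs 'fold_scores: inputs 2 and 11'.
Intended log window:
  10: gauge_drift returns 11
  11: stage values: 2 and 11
  12: fold_scores: inputs 2 and 11
  13: enter resolve_slot: left 2 right -9
Execution walk:
  pick_anchor([11, 2, 5, 8, 8]) -> 2  [called from main, line 36]
  gauge_drift([11, 2, 5, 8, 8], 8) -> 11  [called from main, line 37]
  resolve_slot(11, 9) -> 2  [called from fold_scores, line 30]
  fold_scores(11, 2) -> 2  [called from main, line 39]
Log origin:
  1: logged in main at line 35
  2: logged in pick_anchor at line 2
  3: logged in pick_anchor at line 7
  4: logged in gauge_drift at line 11
  5-9: logged in gauge_drift at line 16
  10: logged in gauge_drift at line 17
  11: logged in main at line 38
  12: logged in fold_scores at line 27
  13: logged in resolve_slot at line 21
  14: logged in main at line 40
A correct fix: line 39: replace `fold_scores(limit, pos)` with `fold_scores(pos, limit)`.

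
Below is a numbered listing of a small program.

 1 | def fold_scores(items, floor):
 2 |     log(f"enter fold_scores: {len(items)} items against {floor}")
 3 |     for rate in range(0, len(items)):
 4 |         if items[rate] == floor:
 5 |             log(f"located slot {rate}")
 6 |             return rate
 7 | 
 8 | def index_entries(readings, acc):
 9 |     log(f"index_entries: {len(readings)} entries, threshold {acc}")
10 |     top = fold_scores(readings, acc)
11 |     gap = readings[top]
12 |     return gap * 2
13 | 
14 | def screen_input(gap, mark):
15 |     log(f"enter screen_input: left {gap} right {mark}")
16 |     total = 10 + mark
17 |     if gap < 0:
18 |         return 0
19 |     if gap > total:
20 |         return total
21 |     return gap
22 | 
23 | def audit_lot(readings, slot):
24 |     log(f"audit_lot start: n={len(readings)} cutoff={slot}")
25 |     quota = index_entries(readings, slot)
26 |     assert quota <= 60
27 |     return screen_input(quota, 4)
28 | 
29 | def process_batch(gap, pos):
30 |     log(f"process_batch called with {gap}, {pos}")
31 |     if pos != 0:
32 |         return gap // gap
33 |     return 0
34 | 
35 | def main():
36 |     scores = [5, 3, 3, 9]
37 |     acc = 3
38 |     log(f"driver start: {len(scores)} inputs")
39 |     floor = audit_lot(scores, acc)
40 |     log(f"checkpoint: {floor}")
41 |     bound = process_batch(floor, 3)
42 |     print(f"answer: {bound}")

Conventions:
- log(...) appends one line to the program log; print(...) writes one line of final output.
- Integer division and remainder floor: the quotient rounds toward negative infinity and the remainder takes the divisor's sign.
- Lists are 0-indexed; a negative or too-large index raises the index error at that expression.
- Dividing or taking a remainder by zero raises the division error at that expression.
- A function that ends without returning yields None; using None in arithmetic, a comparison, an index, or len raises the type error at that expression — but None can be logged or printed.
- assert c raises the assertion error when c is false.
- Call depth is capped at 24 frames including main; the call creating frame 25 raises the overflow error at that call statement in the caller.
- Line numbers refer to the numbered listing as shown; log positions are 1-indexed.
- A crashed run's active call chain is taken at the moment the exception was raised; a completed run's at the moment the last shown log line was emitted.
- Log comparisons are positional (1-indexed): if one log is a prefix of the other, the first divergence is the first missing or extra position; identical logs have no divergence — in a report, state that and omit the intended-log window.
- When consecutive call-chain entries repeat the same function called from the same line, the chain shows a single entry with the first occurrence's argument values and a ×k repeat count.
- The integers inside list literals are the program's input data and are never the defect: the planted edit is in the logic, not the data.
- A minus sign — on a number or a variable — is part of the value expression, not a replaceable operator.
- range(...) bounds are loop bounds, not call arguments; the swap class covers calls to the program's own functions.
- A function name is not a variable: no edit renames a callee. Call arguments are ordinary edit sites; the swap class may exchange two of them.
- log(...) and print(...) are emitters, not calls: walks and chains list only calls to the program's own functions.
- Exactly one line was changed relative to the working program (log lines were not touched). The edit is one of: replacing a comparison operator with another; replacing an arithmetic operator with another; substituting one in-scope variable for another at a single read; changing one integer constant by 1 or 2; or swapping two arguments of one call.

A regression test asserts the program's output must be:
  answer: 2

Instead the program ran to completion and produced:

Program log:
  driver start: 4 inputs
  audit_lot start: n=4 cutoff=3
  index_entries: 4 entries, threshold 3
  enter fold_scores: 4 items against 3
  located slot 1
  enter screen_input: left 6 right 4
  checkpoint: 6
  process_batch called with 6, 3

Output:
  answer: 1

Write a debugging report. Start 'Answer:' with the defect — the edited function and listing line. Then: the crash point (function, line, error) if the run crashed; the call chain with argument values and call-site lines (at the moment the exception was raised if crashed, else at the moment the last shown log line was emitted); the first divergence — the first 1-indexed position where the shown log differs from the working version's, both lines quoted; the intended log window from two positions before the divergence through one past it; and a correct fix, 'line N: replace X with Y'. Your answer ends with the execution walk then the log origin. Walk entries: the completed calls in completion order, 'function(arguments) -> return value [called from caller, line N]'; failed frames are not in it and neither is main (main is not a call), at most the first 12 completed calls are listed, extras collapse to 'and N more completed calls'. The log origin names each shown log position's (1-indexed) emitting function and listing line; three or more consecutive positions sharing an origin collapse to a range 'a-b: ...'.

Answer: the defect is in process_batch at line 32.
Key observation: Log streams are identical — the defect surfaces only in the printed output.
Call chain: main -> process_batch(6, 3) (called at line 41).
First divergence: none; the two logs match at every position.
Execution walk:
  fold_scores([5, 3, 3, 9], 3) -> 1  [called from index_entries, line 10]
  index_entries([5, 3, 3, 9], 3) -> 6  [called from audit_lot, line 25]
  screen_input(6, 4) -> 6  [called from audit_lot, line 27]
  audit_lot([5, 3, 3, 9], 3) -> 6  [called from main, line 39]
  process_batch(6, 3) -> 1  [called from main, line 41]
Log origin:
  1: logged in main at line 38
  2: logged in audit_lot at line 24
  3: logged in index_entries at line 9
  4: logged in fold_scores at line 2
  5: logged in fold_scores at line 5
  6: logged in screen_input at line 15
  7: logged in main at line 40
  8: logged in process_batch at line 30
A correct fix: line 32: replace `gap // gap` with `gap // pos`.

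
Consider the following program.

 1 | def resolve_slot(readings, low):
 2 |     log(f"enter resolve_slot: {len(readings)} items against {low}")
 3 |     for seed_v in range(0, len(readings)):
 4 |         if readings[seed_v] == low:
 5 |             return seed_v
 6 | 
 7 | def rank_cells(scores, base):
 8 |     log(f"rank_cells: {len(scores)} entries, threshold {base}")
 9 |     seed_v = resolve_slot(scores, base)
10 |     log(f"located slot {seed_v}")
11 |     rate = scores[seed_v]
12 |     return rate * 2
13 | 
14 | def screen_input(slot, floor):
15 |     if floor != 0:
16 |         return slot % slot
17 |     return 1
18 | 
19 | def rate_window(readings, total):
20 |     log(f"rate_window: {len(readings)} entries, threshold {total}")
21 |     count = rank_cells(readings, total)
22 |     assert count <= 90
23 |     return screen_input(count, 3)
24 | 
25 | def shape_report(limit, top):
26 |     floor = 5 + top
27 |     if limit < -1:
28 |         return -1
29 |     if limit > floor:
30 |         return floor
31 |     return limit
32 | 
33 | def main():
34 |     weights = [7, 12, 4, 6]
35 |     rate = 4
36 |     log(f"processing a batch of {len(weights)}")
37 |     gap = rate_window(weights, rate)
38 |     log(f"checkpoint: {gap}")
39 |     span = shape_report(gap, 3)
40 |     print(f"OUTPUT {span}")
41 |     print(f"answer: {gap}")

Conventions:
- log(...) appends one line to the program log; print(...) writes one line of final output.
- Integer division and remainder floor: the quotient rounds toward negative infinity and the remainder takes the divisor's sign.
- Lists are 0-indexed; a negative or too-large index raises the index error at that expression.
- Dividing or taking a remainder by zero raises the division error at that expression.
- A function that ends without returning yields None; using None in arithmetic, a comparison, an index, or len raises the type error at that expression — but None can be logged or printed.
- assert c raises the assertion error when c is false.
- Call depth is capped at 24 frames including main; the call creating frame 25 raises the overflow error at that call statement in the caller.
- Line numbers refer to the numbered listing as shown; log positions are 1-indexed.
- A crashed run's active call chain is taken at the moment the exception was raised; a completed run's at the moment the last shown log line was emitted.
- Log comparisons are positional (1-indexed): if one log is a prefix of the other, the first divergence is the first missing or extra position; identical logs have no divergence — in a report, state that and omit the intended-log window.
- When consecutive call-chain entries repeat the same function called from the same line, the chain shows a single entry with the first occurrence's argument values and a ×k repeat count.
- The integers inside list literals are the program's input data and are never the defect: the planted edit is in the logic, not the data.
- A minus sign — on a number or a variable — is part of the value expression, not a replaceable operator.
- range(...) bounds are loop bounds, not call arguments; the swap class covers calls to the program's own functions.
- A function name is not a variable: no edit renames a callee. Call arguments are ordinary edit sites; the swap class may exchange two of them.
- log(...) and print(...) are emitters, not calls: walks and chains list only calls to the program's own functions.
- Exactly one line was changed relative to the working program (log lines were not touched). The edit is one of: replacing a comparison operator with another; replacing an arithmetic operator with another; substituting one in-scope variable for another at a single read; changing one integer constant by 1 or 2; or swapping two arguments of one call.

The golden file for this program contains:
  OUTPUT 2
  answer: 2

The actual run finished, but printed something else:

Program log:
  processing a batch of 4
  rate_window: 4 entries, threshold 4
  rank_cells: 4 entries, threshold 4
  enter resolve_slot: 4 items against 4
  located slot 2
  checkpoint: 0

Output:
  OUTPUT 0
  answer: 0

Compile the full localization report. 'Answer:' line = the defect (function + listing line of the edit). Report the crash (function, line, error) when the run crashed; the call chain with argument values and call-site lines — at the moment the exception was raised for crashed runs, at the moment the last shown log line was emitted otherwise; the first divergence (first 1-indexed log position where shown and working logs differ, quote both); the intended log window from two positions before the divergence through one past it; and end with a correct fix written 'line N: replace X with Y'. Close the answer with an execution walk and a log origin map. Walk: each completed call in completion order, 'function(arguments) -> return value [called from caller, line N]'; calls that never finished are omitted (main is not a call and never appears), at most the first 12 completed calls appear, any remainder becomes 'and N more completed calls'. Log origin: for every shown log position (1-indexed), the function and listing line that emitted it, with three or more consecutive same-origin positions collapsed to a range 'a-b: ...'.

Answer: the defect is in screen_input at line 16.
The tell: Everything matches until log position 6, which reads 'checkpoint: 0' in place of 'checkpoint: 2'.
Call chain: main.
First divergence: position 6 — the shown line 'checkpoint: 0' should read 'checkpoint: 2'.
Intended log window:
  4: enter resolve_slot: 4 items against 4
  5: located slot 2
  6: checkpoint: 2
Execution walk:
  resolve_slot([7, 12, 4, 6], 4) -> 2  [called from rank_cells, line 9]
  rank_cells([7, 12, 4, 6], 4) -> 8  [called from rate_window, line 21]
  screen_input(8, 3) -> 0  [called from rate_window, line 23]
  rate_window([7, 12, 4, 6], 4) -> 0  [called from main, line 37]
  shape_report(0, 3) -> 0  [called from main, line 39]
Origin of each log line:
  1: from main, line 36
  2: from rate_window, line 20
  3: from rank_cells, line 8
  4: from resolve_slot, line 2
  5: from rank_cells, line 10
  6: from main, line 38
A correct fix: line 16: replace `slot % slot` with `slot % floor`.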